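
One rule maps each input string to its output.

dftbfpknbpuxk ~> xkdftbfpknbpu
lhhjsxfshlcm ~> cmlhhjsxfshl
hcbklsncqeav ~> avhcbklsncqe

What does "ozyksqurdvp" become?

Each output is the input with this applied: move the last 2 characters to the front (rotate right by 2).
On "ozyksqurdvp" that produces "vpozyksqurd".

vpozyksqurd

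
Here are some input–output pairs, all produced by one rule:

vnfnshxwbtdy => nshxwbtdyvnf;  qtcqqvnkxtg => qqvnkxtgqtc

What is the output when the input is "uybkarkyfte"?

Looking at the pairs, the operation is to move the first 3 characters to the end (rotate left by 3).
Applying that to "uybkarkyfte" gives "karkyfteuyb".

karkyfteuyb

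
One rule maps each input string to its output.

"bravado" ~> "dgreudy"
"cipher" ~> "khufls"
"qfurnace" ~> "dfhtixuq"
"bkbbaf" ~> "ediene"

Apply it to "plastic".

The pattern: shift every letter 3 places forward in the alphabet (wrapping around), then move the last 3 characters to the front (rotate right by 3).
On "plastic": the first step gives "sodvwlf", and the second then gives "wlfsodv".
(Check on "qfurnace": → "tixuqdfh" → "dfhtixuq" ✓)

wlfsodv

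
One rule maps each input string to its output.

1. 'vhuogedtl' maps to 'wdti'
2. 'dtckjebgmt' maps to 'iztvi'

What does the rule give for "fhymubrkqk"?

wbqzz

The pattern: shift every letter 11 places backward in the alphabet (wrapping around), then keep every other character starting from the second (positions 2nd, 4th, 6th, ...).
Starting from "fhymubrkqk": after the first operation, "uwnbjqgzfz"; after the second, "wbqzz".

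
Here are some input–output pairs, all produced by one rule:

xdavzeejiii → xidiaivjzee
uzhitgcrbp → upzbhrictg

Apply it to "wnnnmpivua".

Each output is the input with this applied: take characters alternately from the front and the back (1st, last, 2nd, 2nd-last, ...).
Doing the same to "wnnnmpivua": "wanunvnimp".

wanunvnimp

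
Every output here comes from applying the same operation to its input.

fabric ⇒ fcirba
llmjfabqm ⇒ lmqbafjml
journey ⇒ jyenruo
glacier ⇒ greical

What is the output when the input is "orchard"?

odrahcr

In each case the input is transformed by: reverse the string, then move the last character to the front.
For "orchard", step one produces "drahcro"; step two turns that into "odrahcr".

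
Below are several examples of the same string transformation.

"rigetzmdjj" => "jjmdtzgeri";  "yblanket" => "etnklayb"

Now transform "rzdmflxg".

xgfldmrz

Each output is the input with this applied: reverse the string, then swap each adjacent pair of characters (1↔2, 3↔4, ...).
Applying both steps to "rzdmflxg": "gxlfmdzr", then "xgfldmrz".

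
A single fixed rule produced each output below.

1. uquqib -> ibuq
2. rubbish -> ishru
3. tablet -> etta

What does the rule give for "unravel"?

The rule is to move the first 2 characters to the end (rotate left by 2), then delete the first 2 characters.
For "unravel", step one produces "ravelun"; step two turns that into "velun".

velun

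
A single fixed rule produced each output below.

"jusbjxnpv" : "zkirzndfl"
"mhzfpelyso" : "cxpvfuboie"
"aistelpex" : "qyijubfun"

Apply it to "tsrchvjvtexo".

The pattern: shift every letter 10 places backward in the alphabet (wrapping around).
For "tsrchvjvtexo" the result is "jihsxlzljune".

jihsxlzljune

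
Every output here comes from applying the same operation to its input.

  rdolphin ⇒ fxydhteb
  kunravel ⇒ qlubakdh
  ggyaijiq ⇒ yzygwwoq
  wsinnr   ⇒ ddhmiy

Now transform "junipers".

fuhizkdy

Looking at the pairs, the operation is to shift every letter 10 places backward in the alphabet (wrapping around), then swap the front and back halves of the string.
On "junipers": the first step gives "zkdyfuhi", and the second then gives "fuhizkdy".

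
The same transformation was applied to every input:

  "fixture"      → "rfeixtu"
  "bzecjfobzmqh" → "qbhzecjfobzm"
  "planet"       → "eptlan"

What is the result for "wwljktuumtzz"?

zwzwljktuumt

The transformation: swap the first and last characters, then move the last 2 characters to the front (rotate right by 2).
Starting from "wwljktuumtzz": after the first operation, "zwljktuumtzw"; after the second, "zwzwljktuumt".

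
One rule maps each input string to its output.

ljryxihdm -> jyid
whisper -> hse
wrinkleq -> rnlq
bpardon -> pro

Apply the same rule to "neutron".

eto

Looking at the pairs, the operation is to keep every other character starting from the second (positions 2nd, 4th, 6th, ...).
On "neutron" that produces "eto".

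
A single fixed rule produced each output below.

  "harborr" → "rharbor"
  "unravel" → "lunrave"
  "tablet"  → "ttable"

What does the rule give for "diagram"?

In each case the input is transformed by: move the last character to the front.
On "diagram" that produces "mdiagra".

mdiagra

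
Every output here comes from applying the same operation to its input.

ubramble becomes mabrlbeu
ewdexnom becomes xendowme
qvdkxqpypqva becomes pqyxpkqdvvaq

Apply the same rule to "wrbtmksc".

In each case the input is transformed by: swap the front and back halves of the string, then take characters alternately from the front and the back (1st, last, 2nd, 2nd-last, ...).
Working it through for "wrbtmksc": intermediate "mkscwrbt", final "mtkbsrcw".

mtkbsrcw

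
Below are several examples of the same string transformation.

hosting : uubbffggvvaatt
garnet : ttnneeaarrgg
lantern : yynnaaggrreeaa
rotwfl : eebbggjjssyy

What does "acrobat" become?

What's happening: shift every letter 13 places forward in the alphabet (wrapping around) — i.e. ROT13, then double every character.
"acrobat" → "npebong" → "nnppeebboonngg".

nnppeebboonngg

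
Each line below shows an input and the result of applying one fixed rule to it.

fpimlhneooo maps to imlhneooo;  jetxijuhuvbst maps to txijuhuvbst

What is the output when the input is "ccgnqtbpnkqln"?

gnqtbpnkqln

The rule is to delete the first 2 characters.
For "ccgnqtbpnkqln" the result is "gnqtbpnkqln".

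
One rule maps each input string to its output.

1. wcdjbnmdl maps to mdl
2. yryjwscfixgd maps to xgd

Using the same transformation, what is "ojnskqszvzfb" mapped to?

zfb

Looking at the pairs, the operation is to keep only the last 3 characters.
"ojnskqszvzfb" → "zfb".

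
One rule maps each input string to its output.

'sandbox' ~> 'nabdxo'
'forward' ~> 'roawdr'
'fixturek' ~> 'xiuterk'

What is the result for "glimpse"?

ilpmes

The pattern: delete the first character, then swap each adjacent pair of characters (1↔2, 3↔4, ...).
"glimpse" → "limpse" → "ilpmes".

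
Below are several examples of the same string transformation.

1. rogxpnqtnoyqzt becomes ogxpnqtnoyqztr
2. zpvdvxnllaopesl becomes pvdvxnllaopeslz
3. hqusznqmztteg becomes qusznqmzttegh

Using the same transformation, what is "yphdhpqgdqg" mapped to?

phdhpqgdqgy

Each output is the input with this applied: move the first character to the end.
Applying that to "yphdhpqgdqg" gives "phdhpqgdqgy".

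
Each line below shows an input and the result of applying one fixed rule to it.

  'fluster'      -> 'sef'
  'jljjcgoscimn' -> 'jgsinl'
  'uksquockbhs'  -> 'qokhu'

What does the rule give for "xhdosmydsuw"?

omdux

Rule — move the first 2 characters to the end (rotate left by 2), then keep every other character starting from the second (positions 2nd, 4th, 6th, ...).
Starting from "xhdosmydsuw": after the first operation, "dosmydsuwxh"; after the second, "omdux".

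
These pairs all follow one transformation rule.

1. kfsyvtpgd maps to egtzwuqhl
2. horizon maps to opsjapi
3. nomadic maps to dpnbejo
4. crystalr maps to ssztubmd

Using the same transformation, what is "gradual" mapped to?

msbevbh

Each output is the input with this applied: shift every letter 1 place forward in the alphabet (wrapping around), then swap the first and last characters.
Starting from "gradual": after the first operation, "hsbevbm"; after the second, "msbevbh".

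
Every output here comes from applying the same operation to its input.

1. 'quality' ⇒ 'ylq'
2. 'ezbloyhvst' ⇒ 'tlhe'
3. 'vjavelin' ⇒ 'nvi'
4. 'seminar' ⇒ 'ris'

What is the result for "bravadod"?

dvo

Looking at the pairs, the operation is to swap the first and last characters, then keep one character in every 3, starting at position 1 (positions 1st, 4th, 7th, ...).
On "bravadod" that produces "dvo".
(Check on "vjavelin": → "njaveliv" → "nvi" ✓)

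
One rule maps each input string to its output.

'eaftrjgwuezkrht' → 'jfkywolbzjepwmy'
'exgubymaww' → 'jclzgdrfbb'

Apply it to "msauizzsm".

rxfzneexr

In each case the input is transformed by: shift every letter 5 places forward in the alphabet (wrapping around).
For "msauizzsm" the result is "rxfzneexr".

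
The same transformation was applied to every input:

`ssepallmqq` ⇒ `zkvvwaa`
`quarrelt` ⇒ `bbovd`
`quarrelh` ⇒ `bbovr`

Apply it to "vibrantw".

Each output is the input with this applied: delete the first 3 characters, then shift every letter 10 places forward in the alphabet (wrapping around).
On "vibrantw": the first step gives "rantw", and the second then gives "bkxdg".
(Check on "quarrelt": → "rrelt" → "bbovd" ✓)

bkxdg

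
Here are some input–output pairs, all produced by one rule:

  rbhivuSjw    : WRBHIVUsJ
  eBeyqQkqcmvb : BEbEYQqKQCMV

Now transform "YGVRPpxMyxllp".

In each case the input is transformed by: move the last character to the front, then flip the case of every letter.
Starting from "YGVRPpxMyxllp": after the first operation, "pYGVRPpxMyxll"; after the second, "PygvrpPXmYXLL".
(Check on "eBeyqQkqcmvb": → "beBeyqQkqcmv" → "BEbEYQqKQCMV" ✓)

PygvrpPXmYXLL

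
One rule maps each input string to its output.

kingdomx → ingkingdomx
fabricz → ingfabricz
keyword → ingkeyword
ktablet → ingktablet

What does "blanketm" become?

ingblanketm

Each output is the input with this applied: prepend "ing".
Doing the same to "blanketm": "ingblanketm".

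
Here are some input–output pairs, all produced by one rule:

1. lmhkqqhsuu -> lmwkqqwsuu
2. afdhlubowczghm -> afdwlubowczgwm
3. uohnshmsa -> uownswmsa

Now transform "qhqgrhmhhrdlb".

Looking at the pairs, the operation is to replace every "h" with "w".
Doing the same to "qhqgrhmhhrdlb": "qwqgrwmwwrdlb".

qwqgrwmwwrdlb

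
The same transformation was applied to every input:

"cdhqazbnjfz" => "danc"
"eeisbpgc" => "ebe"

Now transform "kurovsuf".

Rule — swap the first and last characters, then keep one character in every 3, starting at position 2 (positions 2nd, 5th, 8th, ...).
On "kurovsuf": the first step gives "furovsuk", and the second then gives "uvk".

uvk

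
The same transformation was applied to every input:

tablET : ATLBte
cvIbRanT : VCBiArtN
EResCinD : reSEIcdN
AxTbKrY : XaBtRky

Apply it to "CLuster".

lcSUETR

The pattern: swap each adjacent pair of characters (1↔2, 3↔4, ...), then flip the case of every letter.
"CLuster" → "LCsuetr" → "lcSUETR".
(Check on "cvIbRanT": → "vcbIaRTn" → "VCBiArtN" ✓)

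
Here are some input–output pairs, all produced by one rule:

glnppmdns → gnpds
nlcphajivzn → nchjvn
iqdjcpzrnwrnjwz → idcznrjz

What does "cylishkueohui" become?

Each output is the input with this applied: keep every other character starting from the first (positions 1st, 3rd, 5th, ...).
Applying that to "cylishkueohui" gives "clskehi".

clskehi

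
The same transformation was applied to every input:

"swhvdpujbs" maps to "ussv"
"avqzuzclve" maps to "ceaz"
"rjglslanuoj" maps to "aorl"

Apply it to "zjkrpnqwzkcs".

qkzr

What's happening: keep one character in every 3, starting at position 1 (positions 1st, 4th, 7th, ...), then move the last 2 characters to the front (rotate right by 2).
"zjkrpnqwzkcs" → "qkzr".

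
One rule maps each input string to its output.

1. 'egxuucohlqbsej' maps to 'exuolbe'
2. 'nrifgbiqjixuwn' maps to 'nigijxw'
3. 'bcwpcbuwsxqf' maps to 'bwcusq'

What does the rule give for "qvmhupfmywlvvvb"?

qmufylvb

What's happening: keep every other character starting from the first (positions 1st, 3rd, 5th, ...).
"qvmhupfmywlvvvb" → "qmufylvb".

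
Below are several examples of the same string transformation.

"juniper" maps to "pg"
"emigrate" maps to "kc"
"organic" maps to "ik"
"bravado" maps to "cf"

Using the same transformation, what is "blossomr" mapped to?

What's happening: shift every letter 2 places forward in the alphabet (wrapping around), then keep one character in every 3, starting at position 3 (positions 3rd, 6th, 9th, ...).
"blossomr" → "dnquuqot" → "qq".

qq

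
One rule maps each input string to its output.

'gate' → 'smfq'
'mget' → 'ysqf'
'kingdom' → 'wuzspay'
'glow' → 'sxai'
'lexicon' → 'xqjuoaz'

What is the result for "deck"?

Looking at the pairs, the operation is to shift every letter 12 places forward in the alphabet (wrapping around).
Applying that to "deck" gives "pqow".

pqow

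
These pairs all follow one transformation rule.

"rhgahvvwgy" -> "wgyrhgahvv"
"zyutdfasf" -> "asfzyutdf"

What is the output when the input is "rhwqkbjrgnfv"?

Each output is the input with this applied: move the last 3 characters to the front (rotate right by 3).
For "rhwqkbjrgnfv" the result is "nfvrhwqkbjrg".

nfvrhwqkbjrg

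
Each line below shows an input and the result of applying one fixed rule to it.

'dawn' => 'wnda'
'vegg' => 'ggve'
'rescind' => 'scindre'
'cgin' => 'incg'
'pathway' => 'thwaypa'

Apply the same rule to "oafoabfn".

In each case the input is transformed by: move the first 2 characters to the end (rotate left by 2).
On "oafoabfn" that produces "foabfnoa".

foabfnoa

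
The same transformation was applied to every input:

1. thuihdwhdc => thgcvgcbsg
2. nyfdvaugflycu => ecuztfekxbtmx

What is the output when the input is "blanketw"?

In each case the input is transformed by: move the first 2 characters to the end (rotate left by 2), then shift every letter 1 place backward in the alphabet (wrapping around).
Working it through for "blanketw": intermediate "anketwbl", final "zmjdsvak".

zmjdsvak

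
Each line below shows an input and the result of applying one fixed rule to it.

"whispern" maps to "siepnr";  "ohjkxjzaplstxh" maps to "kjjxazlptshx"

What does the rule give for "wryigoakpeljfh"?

iyogkaepjlhf

Looking at the pairs, the operation is to delete the first 2 characters, then swap each adjacent pair of characters (1↔2, 3↔4, ...).
On "wryigoakpeljfh": the first step gives "yigoakpeljfh", and the second then gives "iyogkaepjlhf".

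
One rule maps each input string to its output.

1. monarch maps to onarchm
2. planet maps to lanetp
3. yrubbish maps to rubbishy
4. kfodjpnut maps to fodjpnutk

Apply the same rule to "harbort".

Each output is the input with this applied: move the first character to the end.
So "harbort" becomes "arborth".

arborth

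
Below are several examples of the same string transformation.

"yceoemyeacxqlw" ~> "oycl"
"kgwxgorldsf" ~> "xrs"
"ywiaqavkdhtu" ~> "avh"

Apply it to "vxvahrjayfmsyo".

The rule is to delete the first 3 characters, then keep one character in every 3, starting at position 1 (positions 1st, 4th, 7th, ...).
Working it through for "vxvahrjayfmsyo": intermediate "ahrjayfmsyo", final "ajfy".

ajfy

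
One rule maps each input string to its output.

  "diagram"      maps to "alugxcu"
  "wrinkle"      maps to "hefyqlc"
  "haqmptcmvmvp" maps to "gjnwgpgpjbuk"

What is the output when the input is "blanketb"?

heynvvfu

The pattern: shift every letter 6 places backward in the alphabet (wrapping around), then move the first 3 characters to the end (rotate left by 3).
Working it through for "blanketb": intermediate "vfuheynv", final "heynvvfu".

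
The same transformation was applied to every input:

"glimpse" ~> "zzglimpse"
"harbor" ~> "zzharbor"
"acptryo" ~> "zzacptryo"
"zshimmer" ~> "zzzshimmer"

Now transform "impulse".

Each output is the input with this applied: prepend "zz".
For "impulse" the result is "zzimpulse".

zzimpulse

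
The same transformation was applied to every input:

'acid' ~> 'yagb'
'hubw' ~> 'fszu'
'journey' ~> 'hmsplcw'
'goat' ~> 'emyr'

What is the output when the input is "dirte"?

bgprc

Rule — shift every letter 2 places backward in the alphabet (wrapping around).
Applying that to "dirte" gives "bgprc".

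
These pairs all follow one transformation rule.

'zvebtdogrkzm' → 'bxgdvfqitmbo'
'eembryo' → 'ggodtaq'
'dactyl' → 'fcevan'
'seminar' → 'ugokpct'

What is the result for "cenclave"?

egpencxg

The transformation: shift every letter 2 places forward in the alphabet (wrapping around).
Doing the same to "cenclave": "egpencxg".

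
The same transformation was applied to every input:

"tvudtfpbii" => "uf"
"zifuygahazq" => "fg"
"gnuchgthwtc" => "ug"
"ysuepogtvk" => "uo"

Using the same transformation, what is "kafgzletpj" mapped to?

fl

Looking at the pairs, the operation is to keep one character in every 3, starting at position 3 (positions 3rd, 6th, 9th, ...), then delete the last character.
On "kafgzletpj": the first step gives "flp", and the second then gives "fl".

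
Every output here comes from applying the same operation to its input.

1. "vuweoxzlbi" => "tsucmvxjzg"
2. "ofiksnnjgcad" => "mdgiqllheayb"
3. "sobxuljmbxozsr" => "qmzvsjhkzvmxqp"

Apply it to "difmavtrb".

bgdkytrpz

Looking at the pairs, the operation is to shift every letter 2 places backward in the alphabet (wrapping around).
"difmavtrb" → "bgdkytrpz".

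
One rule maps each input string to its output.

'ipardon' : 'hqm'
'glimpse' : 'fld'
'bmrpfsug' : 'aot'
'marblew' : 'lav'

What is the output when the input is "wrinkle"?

vmd

The pattern: shift every letter 1 place backward in the alphabet (wrapping around), then keep one character in every 3, starting at position 1 (positions 1st, 4th, 7th, ...).
Working it through for "wrinkle": intermediate "vqhmjkd", final "vmd".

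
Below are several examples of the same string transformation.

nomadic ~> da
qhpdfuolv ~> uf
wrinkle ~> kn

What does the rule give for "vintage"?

at

Each output is the input with this applied: take characters alternately from the front and the back (1st, last, 2nd, 2nd-last, ...), then keep only the last 2 characters.
Starting from "vintage": after the first operation, "veignat"; after the second, "at".
(Check on "qhpdfuolv": → "qvhlpoduf" → "uf" ✓)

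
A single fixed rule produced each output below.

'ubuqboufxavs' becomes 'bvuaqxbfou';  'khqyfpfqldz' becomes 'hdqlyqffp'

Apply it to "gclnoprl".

crlpno

What's happening: take characters alternately from the front and the back (1st, last, 2nd, 2nd-last, ...), then delete the first 2 characters.
On "gclnoprl" that produces "crlpno".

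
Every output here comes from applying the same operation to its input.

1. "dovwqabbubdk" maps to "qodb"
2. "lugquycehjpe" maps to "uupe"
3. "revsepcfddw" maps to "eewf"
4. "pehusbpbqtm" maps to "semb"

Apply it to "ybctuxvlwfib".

Rule — keep one character in every 3, starting at position 2 (positions 2nd, 5th, 8th, ...), then swap each adjacent pair of characters (1↔2, 3↔4, ...).
On "ybctuxvlwfib": the first step gives "buli", and the second then gives "ubil".
(Check on "lugquycehjpe": → "uuep" → "uupe" ✓)

ubil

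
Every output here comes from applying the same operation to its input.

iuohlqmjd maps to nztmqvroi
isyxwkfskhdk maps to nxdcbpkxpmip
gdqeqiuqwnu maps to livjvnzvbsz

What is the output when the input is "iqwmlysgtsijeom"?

nvbrqdxlyxnojtr

Looking at the pairs, the operation is to shift every letter 5 places forward in the alphabet (wrapping around).
So "iqwmlysgtsijeom" becomes "nvbrqdxlyxnojtr".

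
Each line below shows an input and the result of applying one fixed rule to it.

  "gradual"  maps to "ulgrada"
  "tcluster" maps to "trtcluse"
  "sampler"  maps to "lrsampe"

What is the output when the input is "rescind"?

The transformation: move the last 2 characters to the front (rotate right by 2), then swap the first and last characters.
Working it through for "rescind": intermediate "ndresci", final "idrescn".

idrescn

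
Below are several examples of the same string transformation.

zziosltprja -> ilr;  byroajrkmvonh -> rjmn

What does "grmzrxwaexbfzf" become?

mxef

Each output is the input with this applied: keep one character in every 3, starting at position 3 (positions 3rd, 6th, 9th, ...).
Applying that to "grmzrxwaexbfzf" gives "mxef".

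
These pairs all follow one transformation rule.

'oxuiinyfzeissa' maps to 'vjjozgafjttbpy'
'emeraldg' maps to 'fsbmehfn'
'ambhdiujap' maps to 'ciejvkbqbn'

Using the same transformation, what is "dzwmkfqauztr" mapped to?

The rule is to move the first 2 characters to the end (rotate left by 2), then shift every letter 1 place forward in the alphabet (wrapping around).
Applying both steps to "dzwmkfqauztr": "wmkfqauztrdz", then "xnlgrbvausea".
(Check on "emeraldg": → "eraldgem" → "fsbmehfn" ✓)

xnlgrbvausea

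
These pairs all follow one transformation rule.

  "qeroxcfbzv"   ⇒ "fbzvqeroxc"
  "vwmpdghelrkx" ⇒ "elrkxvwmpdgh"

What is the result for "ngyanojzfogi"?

The rule is to move the first character to the end, then swap the front and back halves of the string.
"ngyanojzfogi" → "gyanojzfogin" → "zfogingyanoj".

zfogingyanoj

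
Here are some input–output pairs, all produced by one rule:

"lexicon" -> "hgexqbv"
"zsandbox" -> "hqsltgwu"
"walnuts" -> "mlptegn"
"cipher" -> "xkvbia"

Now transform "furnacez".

Each output is the input with this applied: move the last 2 characters to the front (rotate right by 2), then shift every letter 7 places backward in the alphabet (wrapping around).
For "furnacez", step one produces "ezfurnac"; step two turns that into "xsynkgtv".

xsynkgtv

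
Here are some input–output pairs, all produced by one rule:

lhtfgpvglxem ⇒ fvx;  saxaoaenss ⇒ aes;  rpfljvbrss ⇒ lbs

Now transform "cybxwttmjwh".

In each case the input is transformed by: delete the first 3 characters, then keep one character in every 3, starting at position 1 (positions 1st, 4th, 7th, ...).
Applying both steps to "cybxwttmjwh": "xwttmjwh", then "xtw".

xtw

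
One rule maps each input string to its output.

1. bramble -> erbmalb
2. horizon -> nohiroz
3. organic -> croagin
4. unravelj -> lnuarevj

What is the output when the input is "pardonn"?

napdrno

The pattern: swap each adjacent pair of characters (1↔2, 3↔4, ...), then move the last character to the front.
"pardonn" → "apdrnon" → "napdrno".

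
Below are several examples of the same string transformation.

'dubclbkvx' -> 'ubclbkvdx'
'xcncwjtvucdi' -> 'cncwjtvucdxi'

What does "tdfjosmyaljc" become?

The pattern: swap the first and last characters, then move the first character to the end.
On "tdfjosmyaljc": the first step gives "cdfjosmyaljt", and the second then gives "dfjosmyaljtc".

dfjosmyaljtc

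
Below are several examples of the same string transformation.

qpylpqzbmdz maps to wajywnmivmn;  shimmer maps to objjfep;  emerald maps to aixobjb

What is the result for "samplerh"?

eobimjxp

The transformation: reverse the string, then shift every letter 3 places backward in the alphabet (wrapping around).
So "samplerh" becomes "eobimjxp".
(Check on "emerald": → "dlareme" → "aixobjb" ✓)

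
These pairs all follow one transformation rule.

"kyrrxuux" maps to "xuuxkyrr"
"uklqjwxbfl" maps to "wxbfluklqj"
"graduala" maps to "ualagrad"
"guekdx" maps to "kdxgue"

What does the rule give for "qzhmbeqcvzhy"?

qcvzhyqzhmbe

The rule is to swap the front and back halves of the string.
For "qzhmbeqcvzhy" the result is "qcvzhyqzhmbe".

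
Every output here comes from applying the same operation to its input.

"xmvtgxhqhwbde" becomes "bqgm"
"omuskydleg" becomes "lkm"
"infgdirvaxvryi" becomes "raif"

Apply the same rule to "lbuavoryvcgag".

Looking at the pairs, the operation is to reverse the string, then keep one character in every 3, starting at position 3 (positions 3rd, 6th, 9th, ...).
For "lbuavoryvcgag", step one produces "gagcvyrovaubl"; step two turns that into "gyvb".

gyvb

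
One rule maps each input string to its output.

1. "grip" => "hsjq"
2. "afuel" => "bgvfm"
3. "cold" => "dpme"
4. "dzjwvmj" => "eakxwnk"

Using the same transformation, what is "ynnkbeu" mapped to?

zoolcfv

Looking at the pairs, the operation is to shift every letter 1 place forward in the alphabet (wrapping around).
For "ynnkbeu" the result is "zoolcfv".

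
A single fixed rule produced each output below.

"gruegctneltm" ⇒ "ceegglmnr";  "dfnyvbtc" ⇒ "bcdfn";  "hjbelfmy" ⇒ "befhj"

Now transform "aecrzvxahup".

Rule — sort the characters into alphabetical order, then delete the last 3 characters.
Applying both steps to "aecrzvxahup": "aacehpruvxz", then "aacehpru".

aacehpru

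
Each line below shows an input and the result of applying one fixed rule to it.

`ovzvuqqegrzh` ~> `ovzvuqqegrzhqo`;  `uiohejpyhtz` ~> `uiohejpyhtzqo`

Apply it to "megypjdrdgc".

Looking at the pairs, the operation is to append "qo".
Applying that to "megypjdrdgc" gives "megypjdrdgcqo".

megypjdrdgcqo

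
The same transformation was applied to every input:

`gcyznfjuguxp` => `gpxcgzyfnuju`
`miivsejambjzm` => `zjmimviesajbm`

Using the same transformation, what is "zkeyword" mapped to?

Each output is the input with this applied: swap each adjacent pair of characters (1↔2, 3↔4, ...), then move the last 3 characters to the front (rotate right by 3).
For "zkeyword", step one produces "kzyeowdr"; step two turns that into "wdrkzyeo".
(Check on "miivsejambjzm": → "imviesajbmzjm" → "zjmimviesajbm" ✓)

wdrkzyeo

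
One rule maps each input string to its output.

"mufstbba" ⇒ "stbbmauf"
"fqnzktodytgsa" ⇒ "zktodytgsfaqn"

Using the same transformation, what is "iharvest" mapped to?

rvesitha

Rule — swap the first and last characters, then move the first 3 characters to the end (rotate left by 3).
Working it through for "iharvest": intermediate "tharvesi", final "rvesitha".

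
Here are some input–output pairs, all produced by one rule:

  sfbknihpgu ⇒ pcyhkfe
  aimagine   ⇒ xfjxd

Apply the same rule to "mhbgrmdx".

In each case the input is transformed by: delete the last 3 characters, then shift every letter 3 places backward in the alphabet (wrapping around).
Applying both steps to "mhbgrmdx": "mhbgr", then "jeydo".

jeydo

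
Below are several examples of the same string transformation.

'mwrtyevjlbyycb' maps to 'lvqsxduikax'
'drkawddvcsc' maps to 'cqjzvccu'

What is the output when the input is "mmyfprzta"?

The rule is to delete the last 3 characters, then shift every letter 1 place backward in the alphabet (wrapping around).
Starting from "mmyfprzta": after the first operation, "mmyfpr"; after the second, "llxeoq".

llxeoq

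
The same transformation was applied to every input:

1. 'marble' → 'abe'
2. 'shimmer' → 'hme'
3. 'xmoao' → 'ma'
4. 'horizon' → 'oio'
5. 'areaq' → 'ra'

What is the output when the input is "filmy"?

What's happening: keep every other character starting from the second (positions 2nd, 4th, 6th, ...).
So "filmy" becomes "im".

im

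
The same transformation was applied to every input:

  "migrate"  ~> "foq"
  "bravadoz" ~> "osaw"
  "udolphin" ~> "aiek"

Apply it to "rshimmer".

pfjo

The pattern: keep every other character starting from the second (positions 2nd, 4th, 6th, ...), then shift every letter 3 places backward in the alphabet (wrapping around).
"rshimmer" → "pfjo".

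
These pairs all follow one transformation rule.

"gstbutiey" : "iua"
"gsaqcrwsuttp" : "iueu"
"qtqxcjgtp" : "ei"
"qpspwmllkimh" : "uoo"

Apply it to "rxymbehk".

ao

The rule is to shift every letter 2 places forward in the alphabet (wrapping around), then keep only the vowels.
"rxymbehk" → "tzaodgjm" → "ao".
(Check on "gstbutiey": → "iuvdwvkga" → "iua" ✓)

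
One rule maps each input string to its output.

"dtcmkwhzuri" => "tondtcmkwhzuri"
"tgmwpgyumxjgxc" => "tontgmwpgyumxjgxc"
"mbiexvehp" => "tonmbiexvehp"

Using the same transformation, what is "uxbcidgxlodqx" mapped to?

tonuxbcidgxlodqx

Rule — prepend "ton".
Doing the same to "uxbcidgxlodqx": "tonuxbcidgxlodqx".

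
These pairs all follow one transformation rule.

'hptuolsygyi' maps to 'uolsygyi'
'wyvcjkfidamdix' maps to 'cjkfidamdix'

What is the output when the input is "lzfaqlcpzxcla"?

The pattern: delete the first 3 characters.
"lzfaqlcpzxcla" → "aqlcpzxcla".

aqlcpzxcla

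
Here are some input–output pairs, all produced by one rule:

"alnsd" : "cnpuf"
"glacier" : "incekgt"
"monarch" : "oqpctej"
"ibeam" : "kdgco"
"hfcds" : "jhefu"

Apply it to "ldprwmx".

nfrtyoz

The pattern: shift every letter 2 places forward in the alphabet (wrapping around).
Applying that to "ldprwmx" gives "nfrtyoz".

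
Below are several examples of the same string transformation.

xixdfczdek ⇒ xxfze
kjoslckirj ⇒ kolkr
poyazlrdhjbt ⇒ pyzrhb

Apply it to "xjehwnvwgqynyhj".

The transformation: keep every other character starting from the first (positions 1st, 3rd, 5th, ...).
Applying that to "xjehwnvwgqynyhj" gives "xewvgyyj".

xewvgyyj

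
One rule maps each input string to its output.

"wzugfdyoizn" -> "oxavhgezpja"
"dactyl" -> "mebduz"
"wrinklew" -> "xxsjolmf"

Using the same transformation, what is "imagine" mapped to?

The rule is to shift every letter 1 place forward in the alphabet (wrapping around), then move the last character to the front.
Applying that to "imagine" gives "fjnbhjo".

fjnbhjo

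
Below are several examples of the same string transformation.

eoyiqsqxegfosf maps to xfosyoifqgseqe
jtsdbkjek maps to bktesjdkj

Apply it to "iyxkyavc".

ycyvxaki

What's happening: take characters alternately from the front and the back (1st, last, 2nd, 2nd-last, ...), then swap the first and last characters.
Applying both steps to "iyxkyavc": "icyvxaky", then "ycyvxaki".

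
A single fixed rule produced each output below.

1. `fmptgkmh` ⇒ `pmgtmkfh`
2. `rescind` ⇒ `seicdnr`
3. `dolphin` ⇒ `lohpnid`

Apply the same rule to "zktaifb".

tkiabfz

What's happening: move the first character to the end, then swap each adjacent pair of characters (1↔2, 3↔4, ...).
Applying that to "zktaifb" gives "tkiabfz".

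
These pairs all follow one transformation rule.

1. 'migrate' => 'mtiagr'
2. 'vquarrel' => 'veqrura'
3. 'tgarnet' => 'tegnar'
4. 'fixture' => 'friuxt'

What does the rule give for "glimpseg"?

Rule — delete the last character, then take characters alternately from the front and the back (1st, last, 2nd, 2nd-last, ...).
Working it through for "glimpseg": intermediate "glimpse", final "gelsipm".

gelsipm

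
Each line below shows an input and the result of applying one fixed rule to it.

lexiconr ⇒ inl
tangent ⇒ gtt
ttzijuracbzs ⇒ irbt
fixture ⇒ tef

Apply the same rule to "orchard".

hdo

The rule is to keep one character in every 3, starting at position 1 (positions 1st, 4th, 7th, ...), then move the first character to the end.
Working it through for "orchard": intermediate "ohd", final "hdo".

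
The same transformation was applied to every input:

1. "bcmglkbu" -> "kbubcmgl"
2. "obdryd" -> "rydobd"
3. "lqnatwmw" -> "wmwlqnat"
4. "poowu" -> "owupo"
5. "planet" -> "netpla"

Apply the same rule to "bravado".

Rule — move the last 3 characters to the front (rotate right by 3).
For "bravado" the result is "adobrav".

adobrav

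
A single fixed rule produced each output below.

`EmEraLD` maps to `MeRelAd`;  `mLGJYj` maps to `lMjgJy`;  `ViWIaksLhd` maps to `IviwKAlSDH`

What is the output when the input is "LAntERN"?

alTNren

The pattern: flip the case of every letter, then swap each adjacent pair of characters (1↔2, 3↔4, ...).
Applying both steps to "LAntERN": "laNTern", then "alTNren".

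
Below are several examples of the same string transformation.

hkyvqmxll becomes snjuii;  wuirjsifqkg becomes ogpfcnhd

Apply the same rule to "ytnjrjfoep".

gogclbm

In each case the input is transformed by: shift every letter 3 places backward in the alphabet (wrapping around), then delete the first 3 characters.
Working it through for "ytnjrjfoep": intermediate "vqkgogclbm", final "gogclbm".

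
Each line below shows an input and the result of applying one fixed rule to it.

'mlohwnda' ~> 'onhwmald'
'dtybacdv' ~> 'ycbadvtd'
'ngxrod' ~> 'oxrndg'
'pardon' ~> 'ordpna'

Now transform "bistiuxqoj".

The pattern: take characters alternately from the front and the back (1st, last, 2nd, 2nd-last, ...), then swap the front and back halves of the string.
"bistiuxqoj" → "bjiosqtxiu" → "qtxiubjios".
(Check on "dtybacdv": → "dvtdycba" → "ycbadvtd" ✓)

qtxiubjios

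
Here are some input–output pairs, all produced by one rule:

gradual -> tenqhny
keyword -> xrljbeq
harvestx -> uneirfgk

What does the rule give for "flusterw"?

syhfgrej

Each output is the input with this applied: shift every letter 13 places forward in the alphabet (wrapping around) — i.e. ROT13.
On "flusterw" that produces "syhfgrej".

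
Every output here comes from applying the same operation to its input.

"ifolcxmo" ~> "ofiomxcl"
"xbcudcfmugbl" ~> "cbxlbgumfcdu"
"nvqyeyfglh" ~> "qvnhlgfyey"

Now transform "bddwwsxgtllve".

Looking at the pairs, the operation is to move the first 3 characters to the end (rotate left by 3), then reverse the string.
For "bddwwsxgtllve", step one produces "wwsxgtllvebdd"; step two turns that into "ddbevlltgxsww".

ddbevlltgxsww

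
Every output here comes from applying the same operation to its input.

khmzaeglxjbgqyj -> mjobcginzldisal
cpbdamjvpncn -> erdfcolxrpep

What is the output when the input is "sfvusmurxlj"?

uhxwuowtznl

Rule — shift every letter 2 places forward in the alphabet (wrapping around).
On "sfvusmurxlj" that produces "uhxwuowtznl".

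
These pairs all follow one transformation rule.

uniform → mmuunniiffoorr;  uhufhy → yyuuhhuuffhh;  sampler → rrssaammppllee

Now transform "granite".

eeggrraanniitt

Each output is the input with this applied: move the last character to the front, then double every character.
Applying both steps to "granite": "egranit", then "eeggrraanniitt".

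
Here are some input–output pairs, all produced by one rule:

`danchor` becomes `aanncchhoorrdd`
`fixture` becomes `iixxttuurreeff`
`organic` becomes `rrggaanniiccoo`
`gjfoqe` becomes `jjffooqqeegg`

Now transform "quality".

Looking at the pairs, the operation is to move the first character to the end, then double every character.
On "quality" that produces "uuaalliittyyqq".

uuaalliittyyqq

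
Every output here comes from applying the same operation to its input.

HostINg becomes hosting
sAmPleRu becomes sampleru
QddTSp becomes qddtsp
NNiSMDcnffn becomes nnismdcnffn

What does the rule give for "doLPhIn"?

dolphin

The pattern: convert every letter to lowercase.
Applying that to "doLPhIn" gives "dolphin".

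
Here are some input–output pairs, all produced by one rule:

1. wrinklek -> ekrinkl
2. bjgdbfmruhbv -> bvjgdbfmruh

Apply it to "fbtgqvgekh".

khbtgqvge

What's happening: delete the first character, then move the last 2 characters to the front (rotate right by 2).
Starting from "fbtgqvgekh": after the first operation, "btgqvgekh"; after the second, "khbtgqvge".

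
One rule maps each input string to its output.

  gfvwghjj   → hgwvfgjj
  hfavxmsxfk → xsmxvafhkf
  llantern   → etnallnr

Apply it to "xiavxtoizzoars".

What's happening: reverse the string, then move the first 2 characters to the end (rotate left by 2).
So "xiavxtoizzoars" becomes "aozziotxvaixsr".

aozziotxvaixsr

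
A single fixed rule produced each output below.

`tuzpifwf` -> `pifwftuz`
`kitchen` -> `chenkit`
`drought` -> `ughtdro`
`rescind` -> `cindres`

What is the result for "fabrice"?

Each output is the input with this applied: move the first 3 characters to the end (rotate left by 3).
On "fabrice" that produces "ricefab".

ricefab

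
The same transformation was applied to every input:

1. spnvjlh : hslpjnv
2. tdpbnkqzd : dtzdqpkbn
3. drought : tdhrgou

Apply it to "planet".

tpelna

The rule is to reverse the string, then take characters alternately from the front and the back (1st, last, 2nd, 2nd-last, ...).
For "planet", step one produces "tenalp"; step two turns that into "tpelna".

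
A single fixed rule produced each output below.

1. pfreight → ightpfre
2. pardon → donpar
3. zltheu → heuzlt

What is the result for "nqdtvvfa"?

vvfanqdt

Each output is the input with this applied: swap the front and back halves of the string.
Applying that to "nqdtvvfa" gives "vvfanqdt".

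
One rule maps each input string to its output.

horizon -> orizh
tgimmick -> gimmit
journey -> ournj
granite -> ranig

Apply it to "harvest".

arveh

Looking at the pairs, the operation is to delete the last 2 characters, then move the first character to the end.
So "harvest" becomes "arveh".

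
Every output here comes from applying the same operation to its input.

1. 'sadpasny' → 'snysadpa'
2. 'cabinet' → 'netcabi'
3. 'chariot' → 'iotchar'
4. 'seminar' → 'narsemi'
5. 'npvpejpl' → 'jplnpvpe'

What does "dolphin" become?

hindolp

In each case the input is transformed by: move the last 3 characters to the front (rotate right by 3).
"dolphin" → "hindolp".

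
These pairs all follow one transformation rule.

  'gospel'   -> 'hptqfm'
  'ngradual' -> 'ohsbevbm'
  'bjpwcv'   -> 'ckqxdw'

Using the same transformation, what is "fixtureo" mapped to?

The rule is to shift every letter 1 place forward in the alphabet (wrapping around).
For "fixtureo" the result is "gjyuvsfp".

gjyuvsfp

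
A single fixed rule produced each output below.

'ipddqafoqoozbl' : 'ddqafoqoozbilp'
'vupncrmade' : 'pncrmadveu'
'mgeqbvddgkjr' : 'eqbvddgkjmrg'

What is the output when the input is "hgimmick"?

The transformation: swap the first and last characters, then move the first 2 characters to the end (rotate left by 2).
"hgimmick" → "immichkg".

immichkg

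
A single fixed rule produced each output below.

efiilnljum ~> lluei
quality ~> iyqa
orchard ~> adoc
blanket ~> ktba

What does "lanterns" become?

enln

The rule is to keep every other character starting from the first (positions 1st, 3rd, 5th, ...), then move the first 2 characters to the end (rotate left by 2).
"lanterns" → "lnen" → "enln".
(Check on "orchard": → "ocad" → "adoc" ✓)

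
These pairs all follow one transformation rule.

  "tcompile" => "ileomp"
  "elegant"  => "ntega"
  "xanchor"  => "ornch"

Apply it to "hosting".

ngsti

Looking at the pairs, the operation is to delete the first 2 characters, then move the first 3 characters to the end (rotate left by 3).
"hosting" → "sting" → "ngsti".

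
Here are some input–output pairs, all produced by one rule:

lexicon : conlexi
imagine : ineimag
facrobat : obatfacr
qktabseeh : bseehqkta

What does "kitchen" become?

Each output is the input with this applied: move the first character to the end, then move the first 3 characters to the end (rotate left by 3).
Starting from "kitchen": after the first operation, "itchenk"; after the second, "henkitc".

henkitc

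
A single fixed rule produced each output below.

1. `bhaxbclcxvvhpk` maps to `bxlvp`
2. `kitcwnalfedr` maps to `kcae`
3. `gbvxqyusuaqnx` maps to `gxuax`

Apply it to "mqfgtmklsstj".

The transformation: keep one character in every 3, starting at position 1 (positions 1st, 4th, 7th, ...).
On "mqfgtmklsstj" that produces "mgks".

mgks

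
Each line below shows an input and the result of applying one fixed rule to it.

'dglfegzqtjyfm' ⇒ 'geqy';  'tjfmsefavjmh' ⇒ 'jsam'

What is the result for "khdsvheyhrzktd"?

The transformation: keep one character in every 3, starting at position 2 (positions 2nd, 5th, 8th, ...).
Applying that to "khdsvheyhrzktd" gives "hvyzd".

hvyzd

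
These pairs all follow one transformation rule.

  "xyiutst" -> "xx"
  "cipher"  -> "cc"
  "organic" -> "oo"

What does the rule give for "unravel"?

Each output is the input with this applied: double every character, then keep only the first 2 characters.
Applying both steps to "unravel": "uunnrraavveell", then "uu".

uu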